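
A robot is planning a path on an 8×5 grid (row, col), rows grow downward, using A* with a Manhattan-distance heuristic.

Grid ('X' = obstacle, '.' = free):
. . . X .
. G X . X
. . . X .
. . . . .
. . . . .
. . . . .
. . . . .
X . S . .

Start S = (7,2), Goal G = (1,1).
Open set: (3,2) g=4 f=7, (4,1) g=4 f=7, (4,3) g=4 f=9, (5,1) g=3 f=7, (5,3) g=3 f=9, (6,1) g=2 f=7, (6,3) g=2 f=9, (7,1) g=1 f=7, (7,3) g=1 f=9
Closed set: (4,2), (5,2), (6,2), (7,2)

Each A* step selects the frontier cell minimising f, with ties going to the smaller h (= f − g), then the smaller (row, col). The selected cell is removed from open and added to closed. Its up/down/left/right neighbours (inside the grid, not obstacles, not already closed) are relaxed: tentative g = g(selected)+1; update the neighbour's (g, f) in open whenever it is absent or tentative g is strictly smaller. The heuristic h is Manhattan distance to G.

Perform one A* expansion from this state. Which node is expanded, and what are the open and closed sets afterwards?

step 1: expand (3,2) (f=7, h=3) → closed; open now [(2,2) g=5 f=7, (3,1) g=5 f=7, (3,3) g=5 f=9, (4,1) g=4 f=7, (4,3) g=4 f=9, (5,1) g=3 f=7, (5,3) g=3 f=9, (6,1) g=2 f=7, (6,3) g=2 f=9, (7,1) g=1 f=7, (7,3) g=1 f=9]

expanded=(3,2); open=[(2,2) g=5 f=7, (3,1) g=5 f=7, (3,3) g=5 f=9, (4,1) g=4 f=7, (4,3) g=4 f=9, (5,1) g=3 f=7, (5,3) g=3 f=9, (6,1) g=2 f=7, (6,3) g=2 f=9, (7,1) g=1 f=7, (7,3) g=1 f=9]; closed=[(3,2), (4,2), (5,2), (6,2), (7,2)]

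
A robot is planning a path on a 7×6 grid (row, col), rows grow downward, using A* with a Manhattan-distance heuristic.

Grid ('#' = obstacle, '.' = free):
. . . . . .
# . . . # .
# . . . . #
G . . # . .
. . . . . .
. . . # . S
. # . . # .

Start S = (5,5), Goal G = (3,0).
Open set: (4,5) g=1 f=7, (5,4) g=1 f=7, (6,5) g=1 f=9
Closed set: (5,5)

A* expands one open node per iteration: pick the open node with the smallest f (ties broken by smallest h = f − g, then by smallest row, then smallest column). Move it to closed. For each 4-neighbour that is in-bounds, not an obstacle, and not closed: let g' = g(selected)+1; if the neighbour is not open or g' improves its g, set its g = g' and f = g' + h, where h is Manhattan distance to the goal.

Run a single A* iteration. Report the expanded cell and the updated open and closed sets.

expanded=(4,5); open=[(3,5) g=2 f=7, (4,4) g=2 f=7, (5,4) g=1 f=7, (6,5) g=1 f=9]; closed=[(4,5), (5,5)]

step 1: expand (4,5) (f=7, h=6) → closed; open now [(3,5) g=2 f=7, (4,4) g=2 f=7, (5,4) g=1 f=7, (6,5) g=1 f=9]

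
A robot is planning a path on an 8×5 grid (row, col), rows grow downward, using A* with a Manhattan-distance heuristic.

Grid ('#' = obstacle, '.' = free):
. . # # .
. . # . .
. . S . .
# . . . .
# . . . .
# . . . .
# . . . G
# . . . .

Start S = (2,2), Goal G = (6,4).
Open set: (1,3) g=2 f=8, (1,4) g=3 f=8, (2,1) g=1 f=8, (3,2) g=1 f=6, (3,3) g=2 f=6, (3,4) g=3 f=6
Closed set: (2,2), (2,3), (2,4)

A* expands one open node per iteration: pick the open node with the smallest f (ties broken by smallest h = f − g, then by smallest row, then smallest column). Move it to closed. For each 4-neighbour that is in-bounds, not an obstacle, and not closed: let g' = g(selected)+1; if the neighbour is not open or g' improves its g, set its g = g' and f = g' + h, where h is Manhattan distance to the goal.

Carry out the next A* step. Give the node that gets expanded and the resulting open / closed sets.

expanded=(3,4); open=[(1,3) g=2 f=8, (1,4) g=3 f=8, (2,1) g=1 f=8, (3,2) g=1 f=6, (3,3) g=2 f=6, (4,4) g=4 f=6]; closed=[(2,2), (2,3), (2,4), (3,4)]

step 1: expand (3,4) (f=6, h=3) → closed; open now [(1,3) g=2 f=8, (1,4) g=3 f=8, (2,1) g=1 f=8, (3,2) g=1 f=6, (3,3) g=2 f=6, (4,4) g=4 f=6]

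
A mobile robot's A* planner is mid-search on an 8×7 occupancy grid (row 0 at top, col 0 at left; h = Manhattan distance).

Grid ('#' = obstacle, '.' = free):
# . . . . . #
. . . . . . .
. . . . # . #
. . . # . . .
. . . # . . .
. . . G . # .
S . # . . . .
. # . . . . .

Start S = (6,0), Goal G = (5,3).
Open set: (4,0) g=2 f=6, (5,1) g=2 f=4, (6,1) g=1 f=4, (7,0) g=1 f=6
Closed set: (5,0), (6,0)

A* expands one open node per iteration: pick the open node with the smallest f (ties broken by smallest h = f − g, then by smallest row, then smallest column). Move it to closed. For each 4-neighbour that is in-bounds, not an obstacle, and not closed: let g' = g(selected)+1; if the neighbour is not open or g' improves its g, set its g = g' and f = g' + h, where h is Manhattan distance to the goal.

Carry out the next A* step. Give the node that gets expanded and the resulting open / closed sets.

step 1: expand (5,1) (f=4, h=2) → closed; open now [(4,0) g=2 f=6, (4,1) g=3 f=6, (5,2) g=3 f=4, (6,1) g=1 f=4, (7,0) g=1 f=6]

expanded=(5,1); open=[(4,0) g=2 f=6, (4,1) g=3 f=6, (5,2) g=3 f=4, (6,1) g=1 f=4, (7,0) g=1 f=6]; closed=[(5,0), (5,1), (6,0)]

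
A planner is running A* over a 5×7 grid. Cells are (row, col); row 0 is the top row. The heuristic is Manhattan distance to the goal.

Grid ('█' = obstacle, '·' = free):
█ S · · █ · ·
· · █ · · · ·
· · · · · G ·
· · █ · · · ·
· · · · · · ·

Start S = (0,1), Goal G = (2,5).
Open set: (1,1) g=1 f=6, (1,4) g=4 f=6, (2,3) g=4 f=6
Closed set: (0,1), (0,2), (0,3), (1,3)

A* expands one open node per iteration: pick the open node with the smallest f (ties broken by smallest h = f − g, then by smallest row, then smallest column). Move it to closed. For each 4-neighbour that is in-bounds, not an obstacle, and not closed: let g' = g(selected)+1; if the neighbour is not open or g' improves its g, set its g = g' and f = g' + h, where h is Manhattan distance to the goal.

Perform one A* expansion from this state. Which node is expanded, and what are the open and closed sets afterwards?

step 1: expand (1,4) (f=6, h=2) → closed; open now [(1,1) g=1 f=6, (1,5) g=5 f=6, (2,3) g=4 f=6, (2,4) g=5 f=6]

expanded=(1,4); open=[(1,1) g=1 f=6, (1,5) g=5 f=6, (2,3) g=4 f=6, (2,4) g=5 f=6]; closed=[(0,1), (0,2), (0,3), (1,3), (1,4)]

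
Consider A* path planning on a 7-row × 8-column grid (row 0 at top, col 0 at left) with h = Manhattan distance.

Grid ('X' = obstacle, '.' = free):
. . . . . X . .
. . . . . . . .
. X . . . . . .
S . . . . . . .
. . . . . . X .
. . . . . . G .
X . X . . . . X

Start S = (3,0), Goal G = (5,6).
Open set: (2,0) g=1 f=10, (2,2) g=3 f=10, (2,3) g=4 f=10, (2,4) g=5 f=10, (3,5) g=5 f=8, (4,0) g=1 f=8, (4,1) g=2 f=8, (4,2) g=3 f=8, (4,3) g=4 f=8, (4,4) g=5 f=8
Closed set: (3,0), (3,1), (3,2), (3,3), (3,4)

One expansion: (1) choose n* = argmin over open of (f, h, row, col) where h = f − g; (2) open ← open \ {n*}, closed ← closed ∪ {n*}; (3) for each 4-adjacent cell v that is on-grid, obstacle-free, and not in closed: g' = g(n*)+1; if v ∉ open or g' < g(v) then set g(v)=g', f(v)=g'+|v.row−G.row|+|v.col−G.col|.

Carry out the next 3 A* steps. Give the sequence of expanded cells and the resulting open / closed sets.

order=[(3,5) → (3,6) → (4,5)]; open=[(2,0) g=1 f=10, (2,2) g=3 f=10, (2,3) g=4 f=10, (2,4) g=5 f=10, (2,5) g=6 f=10, (2,6) g=7 f=10, (3,7) g=7 f=10, (4,0) g=1 f=8, (4,1) g=2 f=8, (4,2) g=3 f=8, (4,3) g=4 f=8, (4,4) g=5 f=8, (5,5) g=7 f=8]; closed=[(3,0), (3,1), (3,2), (3,3), (3,4), (3,5), (3,6), (4,5)]

step 1: expand (3,5) (f=8, h=3) → closed; open now [(2,0) g=1 f=10, (2,2) g=3 f=10, (2,3) g=4 f=10, (2,4) g=5 f=10, (2,5) g=6 f=10, (3,6) g=6 f=8, (4,0) g=1 f=8, (4,1) g=2 f=8, (4,2) g=3 f=8, (4,3) g=4 f=8, (4,4) g=5 f=8, (4,5) g=6 f=8]
step 2: expand (3,6) (f=8, h=2) → closed; open now [(2,0) g=1 f=10, (2,2) g=3 f=10, (2,3) g=4 f=10, (2,4) g=5 f=10, (2,5) g=6 f=10, (2,6) g=7 f=10, (3,7) g=7 f=10, (4,0) g=1 f=8, (4,1) g=2 f=8, (4,2) g=3 f=8, (4,3) g=4 f=8, (4,4) g=5 f=8, (4,5) g=6 f=8]
step 3: expand (4,5) (f=8, h=2) → closed; open now [(2,0) g=1 f=10, (2,2) g=3 f=10, (2,3) g=4 f=10, (2,4) g=5 f=10, (2,5) g=6 f=10, (2,6) g=7 f=10, (3,7) g=7 f=10, (4,0) g=1 f=8, (4,1) g=2 f=8, (4,2) g=3 f=8, (4,3) g=4 f=8, (4,4) g=5 f=8, (5,5) g=7 f=8]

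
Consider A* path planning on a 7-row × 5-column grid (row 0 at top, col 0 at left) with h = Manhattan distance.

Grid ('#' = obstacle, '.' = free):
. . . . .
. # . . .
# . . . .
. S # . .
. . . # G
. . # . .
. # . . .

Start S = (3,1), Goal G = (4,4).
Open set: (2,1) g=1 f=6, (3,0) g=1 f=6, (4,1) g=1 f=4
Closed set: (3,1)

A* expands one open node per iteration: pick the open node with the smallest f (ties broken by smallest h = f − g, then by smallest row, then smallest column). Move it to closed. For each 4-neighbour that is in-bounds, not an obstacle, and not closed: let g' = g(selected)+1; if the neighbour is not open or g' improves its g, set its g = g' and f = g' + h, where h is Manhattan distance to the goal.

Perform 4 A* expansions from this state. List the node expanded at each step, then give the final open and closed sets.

step 1: expand (4,1) (f=4, h=3) → closed; open now [(2,1) g=1 f=6, (3,0) g=1 f=6, (4,0) g=2 f=6, (4,2) g=2 f=4, (5,1) g=2 f=6]
step 2: expand (4,2) (f=4, h=2) → closed; open now [(2,1) g=1 f=6, (3,0) g=1 f=6, (4,0) g=2 f=6, (5,1) g=2 f=6]
step 3: expand (4,0) (f=6, h=4) → closed; open now [(2,1) g=1 f=6, (3,0) g=1 f=6, (5,0) g=3 f=8, (5,1) g=2 f=6]
step 4: expand (5,1) (f=6, h=4) → closed; open now [(2,1) g=1 f=6, (3,0) g=1 f=6, (5,0) g=3 f=8]

order=[(4,1) → (4,2) → (4,0) → (5,1)]; open=[(2,1) g=1 f=6, (3,0) g=1 f=6, (5,0) g=3 f=8]; closed=[(3,1), (4,0), (4,1), (4,2), (5,1)]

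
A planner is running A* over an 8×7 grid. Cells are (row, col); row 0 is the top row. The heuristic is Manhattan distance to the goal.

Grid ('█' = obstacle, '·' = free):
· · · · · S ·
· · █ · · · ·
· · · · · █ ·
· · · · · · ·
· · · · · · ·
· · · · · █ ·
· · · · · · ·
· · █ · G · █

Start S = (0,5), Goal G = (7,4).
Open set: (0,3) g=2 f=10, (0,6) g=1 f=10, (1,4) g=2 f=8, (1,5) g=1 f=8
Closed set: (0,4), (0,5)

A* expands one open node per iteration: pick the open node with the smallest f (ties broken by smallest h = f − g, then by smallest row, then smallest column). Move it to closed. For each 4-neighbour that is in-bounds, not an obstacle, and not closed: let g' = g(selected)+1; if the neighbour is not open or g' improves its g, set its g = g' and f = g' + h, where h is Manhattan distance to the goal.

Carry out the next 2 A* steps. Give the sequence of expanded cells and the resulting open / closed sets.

step 1: expand (1,4) (f=8, h=6) → closed; open now [(0,3) g=2 f=10, (0,6) g=1 f=10, (1,3) g=3 f=10, (1,5) g=1 f=8, (2,4) g=3 f=8]
step 2: expand (2,4) (f=8, h=5) → closed; open now [(0,3) g=2 f=10, (0,6) g=1 f=10, (1,3) g=3 f=10, (1,5) g=1 f=8, (2,3) g=4 f=10, (3,4) g=4 f=8]

order=[(1,4) → (2,4)]; open=[(0,3) g=2 f=10, (0,6) g=1 f=10, (1,3) g=3 f=10, (1,5) g=1 f=8, (2,3) g=4 f=10, (3,4) g=4 f=8]; closed=[(0,4), (0,5), (1,4), (2,4)]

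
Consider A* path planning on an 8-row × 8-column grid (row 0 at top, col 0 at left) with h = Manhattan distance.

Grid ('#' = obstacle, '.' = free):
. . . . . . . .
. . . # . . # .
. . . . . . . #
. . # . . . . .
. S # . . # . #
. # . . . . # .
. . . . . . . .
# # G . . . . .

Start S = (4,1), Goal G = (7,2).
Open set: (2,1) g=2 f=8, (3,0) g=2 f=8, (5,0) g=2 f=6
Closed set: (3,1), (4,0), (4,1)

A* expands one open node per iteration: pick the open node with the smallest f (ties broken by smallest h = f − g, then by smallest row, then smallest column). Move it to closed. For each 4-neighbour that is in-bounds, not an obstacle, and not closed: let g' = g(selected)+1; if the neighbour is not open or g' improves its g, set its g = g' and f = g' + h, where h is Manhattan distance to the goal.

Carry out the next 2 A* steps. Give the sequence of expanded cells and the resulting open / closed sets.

order=[(5,0) → (6,0)]; open=[(2,1) g=2 f=8, (3,0) g=2 f=8, (6,1) g=4 f=6]; closed=[(3,1), (4,0), (4,1), (5,0), (6,0)]

step 1: expand (5,0) (f=6, h=4) → closed; open now [(2,1) g=2 f=8, (3,0) g=2 f=8, (6,0) g=3 f=6]
step 2: expand (6,0) (f=6, h=3) → closed; open now [(2,1) g=2 f=8, (3,0) g=2 f=8, (6,1) g=4 f=6]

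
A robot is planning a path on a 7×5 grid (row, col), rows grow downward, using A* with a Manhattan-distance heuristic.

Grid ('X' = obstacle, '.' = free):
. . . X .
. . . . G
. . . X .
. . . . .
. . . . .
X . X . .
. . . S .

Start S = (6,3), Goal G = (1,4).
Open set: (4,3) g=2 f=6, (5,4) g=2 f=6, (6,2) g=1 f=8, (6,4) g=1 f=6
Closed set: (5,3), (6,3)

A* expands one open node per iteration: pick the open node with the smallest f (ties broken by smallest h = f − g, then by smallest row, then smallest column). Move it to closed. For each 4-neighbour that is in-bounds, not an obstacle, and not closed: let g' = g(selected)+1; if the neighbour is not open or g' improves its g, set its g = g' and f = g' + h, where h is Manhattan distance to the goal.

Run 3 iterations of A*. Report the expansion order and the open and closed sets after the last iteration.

step 1: expand (4,3) (f=6, h=4) → closed; open now [(3,3) g=3 f=6, (4,2) g=3 f=8, (4,4) g=3 f=6, (5,4) g=2 f=6, (6,2) g=1 f=8, (6,4) g=1 f=6]
step 2: expand (3,3) (f=6, h=3) → closed; open now [(3,2) g=4 f=8, (3,4) g=4 f=6, (4,2) g=3 f=8, (4,4) g=3 f=6, (5,4) g=2 f=6, (6,2) g=1 f=8, (6,4) g=1 f=6]
step 3: expand (3,4) (f=6, h=2) → closed; open now [(2,4) g=5 f=6, (3,2) g=4 f=8, (4,2) g=3 f=8, (4,4) g=3 f=6, (5,4) g=2 f=6, (6,2) g=1 f=8, (6,4) g=1 f=6]

order=[(4,3) → (3,3) → (3,4)]; open=[(2,4) g=5 f=6, (3,2) g=4 f=8, (4,2) g=3 f=8, (4,4) g=3 f=6, (5,4) g=2 f=6, (6,2) g=1 f=8, (6,4) g=1 f=6]; closed=[(3,3), (3,4), (4,3), (5,3), (6,3)]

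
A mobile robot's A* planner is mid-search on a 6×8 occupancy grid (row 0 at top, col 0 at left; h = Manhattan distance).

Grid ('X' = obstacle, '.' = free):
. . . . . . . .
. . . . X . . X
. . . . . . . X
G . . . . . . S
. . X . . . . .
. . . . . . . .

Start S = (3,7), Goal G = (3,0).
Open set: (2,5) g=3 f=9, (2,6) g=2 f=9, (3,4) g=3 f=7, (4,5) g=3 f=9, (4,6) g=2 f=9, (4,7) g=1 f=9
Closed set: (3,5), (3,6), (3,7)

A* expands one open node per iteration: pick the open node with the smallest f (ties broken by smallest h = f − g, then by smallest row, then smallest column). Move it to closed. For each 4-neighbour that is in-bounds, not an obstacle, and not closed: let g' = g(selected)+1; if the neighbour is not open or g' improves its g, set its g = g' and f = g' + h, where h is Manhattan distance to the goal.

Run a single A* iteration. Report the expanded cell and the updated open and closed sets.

expanded=(3,4); open=[(2,4) g=4 f=9, (2,5) g=3 f=9, (2,6) g=2 f=9, (3,3) g=4 f=7, (4,4) g=4 f=9, (4,5) g=3 f=9, (4,6) g=2 f=9, (4,7) g=1 f=9]; closed=[(3,4), (3,5), (3,6), (3,7)]

step 1: expand (3,4) (f=7, h=4) → closed; open now [(2,4) g=4 f=9, (2,5) g=3 f=9, (2,6) g=2 f=9, (3,3) g=4 f=7, (4,4) g=4 f=9, (4,5) g=3 f=9, (4,6) g=2 f=9, (4,7) g=1 f=9]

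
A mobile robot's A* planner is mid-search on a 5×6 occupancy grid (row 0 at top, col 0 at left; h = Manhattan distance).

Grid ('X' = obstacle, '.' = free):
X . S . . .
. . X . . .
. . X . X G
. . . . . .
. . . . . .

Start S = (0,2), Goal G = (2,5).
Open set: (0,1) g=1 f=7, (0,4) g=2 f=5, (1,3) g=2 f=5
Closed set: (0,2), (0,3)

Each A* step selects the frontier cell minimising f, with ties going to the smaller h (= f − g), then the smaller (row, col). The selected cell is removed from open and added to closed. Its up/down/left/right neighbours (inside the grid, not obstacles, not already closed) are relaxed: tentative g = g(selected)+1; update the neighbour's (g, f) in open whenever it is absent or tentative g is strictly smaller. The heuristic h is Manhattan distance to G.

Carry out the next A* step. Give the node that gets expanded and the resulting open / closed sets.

step 1: expand (0,4) (f=5, h=3) → closed; open now [(0,1) g=1 f=7, (0,5) g=3 f=5, (1,3) g=2 f=5, (1,4) g=3 f=5]

expanded=(0,4); open=[(0,1) g=1 f=7, (0,5) g=3 f=5, (1,3) g=2 f=5, (1,4) g=3 f=5]; closed=[(0,2), (0,3), (0,4)]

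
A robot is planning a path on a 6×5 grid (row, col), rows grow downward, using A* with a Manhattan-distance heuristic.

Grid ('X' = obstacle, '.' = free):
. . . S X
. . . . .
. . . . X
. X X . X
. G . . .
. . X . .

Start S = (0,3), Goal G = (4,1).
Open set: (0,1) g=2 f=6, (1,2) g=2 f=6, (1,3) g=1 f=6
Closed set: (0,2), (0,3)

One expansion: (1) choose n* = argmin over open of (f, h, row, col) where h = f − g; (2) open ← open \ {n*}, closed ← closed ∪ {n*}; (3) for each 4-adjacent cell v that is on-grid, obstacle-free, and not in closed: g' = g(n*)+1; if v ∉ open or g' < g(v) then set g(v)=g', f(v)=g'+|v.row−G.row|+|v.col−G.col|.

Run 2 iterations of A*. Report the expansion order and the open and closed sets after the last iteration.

order=[(0,1) → (1,1)]; open=[(0,0) g=3 f=8, (1,0) g=4 f=8, (1,2) g=2 f=6, (1,3) g=1 f=6, (2,1) g=4 f=6]; closed=[(0,1), (0,2), (0,3), (1,1)]

step 1: expand (0,1) (f=6, h=4) → closed; open now [(0,0) g=3 f=8, (1,1) g=3 f=6, (1,2) g=2 f=6, (1,3) g=1 f=6]
step 2: expand (1,1) (f=6, h=3) → closed; open now [(0,0) g=3 f=8, (1,0) g=4 f=8, (1,2) g=2 f=6, (1,3) g=1 f=6, (2,1) g=4 f=6]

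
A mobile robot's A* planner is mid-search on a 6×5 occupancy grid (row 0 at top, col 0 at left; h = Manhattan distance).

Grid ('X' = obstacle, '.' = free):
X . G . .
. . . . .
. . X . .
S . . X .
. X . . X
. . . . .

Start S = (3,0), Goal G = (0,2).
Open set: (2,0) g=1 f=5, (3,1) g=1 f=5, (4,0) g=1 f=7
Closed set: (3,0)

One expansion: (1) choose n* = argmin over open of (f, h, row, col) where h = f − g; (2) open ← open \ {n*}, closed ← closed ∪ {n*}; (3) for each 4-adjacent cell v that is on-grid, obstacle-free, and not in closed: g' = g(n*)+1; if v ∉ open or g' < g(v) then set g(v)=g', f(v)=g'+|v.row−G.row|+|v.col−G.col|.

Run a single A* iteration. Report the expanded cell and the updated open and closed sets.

step 1: expand (2,0) (f=5, h=4) → closed; open now [(1,0) g=2 f=5, (2,1) g=2 f=5, (3,1) g=1 f=5, (4,0) g=1 f=7]

expanded=(2,0); open=[(1,0) g=2 f=5, (2,1) g=2 f=5, (3,1) g=1 f=5, (4,0) g=1 f=7]; closed=[(2,0), (3,0)]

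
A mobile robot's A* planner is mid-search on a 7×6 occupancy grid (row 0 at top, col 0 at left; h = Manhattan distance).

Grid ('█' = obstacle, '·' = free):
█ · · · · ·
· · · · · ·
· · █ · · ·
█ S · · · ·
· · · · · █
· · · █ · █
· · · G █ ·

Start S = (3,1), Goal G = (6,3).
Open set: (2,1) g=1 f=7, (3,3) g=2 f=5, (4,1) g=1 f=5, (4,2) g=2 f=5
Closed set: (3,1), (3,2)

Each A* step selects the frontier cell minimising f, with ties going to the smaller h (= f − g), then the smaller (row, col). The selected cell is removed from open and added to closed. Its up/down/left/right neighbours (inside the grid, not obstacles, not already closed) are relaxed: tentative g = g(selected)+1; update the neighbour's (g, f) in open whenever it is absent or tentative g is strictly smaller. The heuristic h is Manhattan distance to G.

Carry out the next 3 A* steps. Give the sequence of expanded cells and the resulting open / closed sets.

order=[(3,3) → (4,3) → (4,2)]; open=[(2,1) g=1 f=7, (2,3) g=3 f=7, (3,4) g=3 f=7, (4,1) g=1 f=5, (4,4) g=4 f=7, (5,2) g=3 f=5]; closed=[(3,1), (3,2), (3,3), (4,2), (4,3)]

step 1: expand (3,3) (f=5, h=3) → closed; open now [(2,1) g=1 f=7, (2,3) g=3 f=7, (3,4) g=3 f=7, (4,1) g=1 f=5, (4,2) g=2 f=5, (4,3) g=3 f=5]
step 2: expand (4,3) (f=5, h=2) → closed; open now [(2,1) g=1 f=7, (2,3) g=3 f=7, (3,4) g=3 f=7, (4,1) g=1 f=5, (4,2) g=2 f=5, (4,4) g=4 f=7]
step 3: expand (4,2) (f=5, h=3) → closed; open now [(2,1) g=1 f=7, (2,3) g=3 f=7, (3,4) g=3 f=7, (4,1) g=1 f=5, (4,4) g=4 f=7, (5,2) g=3 f=5]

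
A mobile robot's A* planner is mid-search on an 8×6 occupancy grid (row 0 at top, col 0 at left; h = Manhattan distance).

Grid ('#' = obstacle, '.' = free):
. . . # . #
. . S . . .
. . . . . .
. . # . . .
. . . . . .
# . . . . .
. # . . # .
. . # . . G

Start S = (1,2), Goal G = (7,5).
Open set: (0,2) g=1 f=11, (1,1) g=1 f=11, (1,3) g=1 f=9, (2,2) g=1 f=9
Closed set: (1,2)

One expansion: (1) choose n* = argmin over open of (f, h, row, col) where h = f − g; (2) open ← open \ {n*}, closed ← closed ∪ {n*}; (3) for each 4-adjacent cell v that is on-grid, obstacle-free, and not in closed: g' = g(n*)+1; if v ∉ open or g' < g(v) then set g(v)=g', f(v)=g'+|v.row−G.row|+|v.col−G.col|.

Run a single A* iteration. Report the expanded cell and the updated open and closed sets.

expanded=(1,3); open=[(0,2) g=1 f=11, (1,1) g=1 f=11, (1,4) g=2 f=9, (2,2) g=1 f=9, (2,3) g=2 f=9]; closed=[(1,2), (1,3)]

step 1: expand (1,3) (f=9, h=8) → closed; open now [(0,2) g=1 f=11, (1,1) g=1 f=11, (1,4) g=2 f=9, (2,2) g=1 f=9, (2,3) g=2 f=9]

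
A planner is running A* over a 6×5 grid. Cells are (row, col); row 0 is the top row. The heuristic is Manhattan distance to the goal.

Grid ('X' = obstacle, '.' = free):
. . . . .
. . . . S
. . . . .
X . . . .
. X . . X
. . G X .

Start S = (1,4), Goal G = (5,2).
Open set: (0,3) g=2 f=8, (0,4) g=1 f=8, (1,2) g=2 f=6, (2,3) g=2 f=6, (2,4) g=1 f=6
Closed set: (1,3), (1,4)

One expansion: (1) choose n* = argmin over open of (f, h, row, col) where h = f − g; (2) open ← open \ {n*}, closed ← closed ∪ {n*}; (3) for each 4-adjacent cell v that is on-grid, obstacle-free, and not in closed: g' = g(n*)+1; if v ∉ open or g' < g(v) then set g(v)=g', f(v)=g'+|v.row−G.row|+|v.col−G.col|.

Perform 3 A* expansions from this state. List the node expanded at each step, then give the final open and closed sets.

step 1: expand (1,2) (f=6, h=4) → closed; open now [(0,2) g=3 f=8, (0,3) g=2 f=8, (0,4) g=1 f=8, (1,1) g=3 f=8, (2,2) g=3 f=6, (2,3) g=2 f=6, (2,4) g=1 f=6]
step 2: expand (2,2) (f=6, h=3) → closed; open now [(0,2) g=3 f=8, (0,3) g=2 f=8, (0,4) g=1 f=8, (1,1) g=3 f=8, (2,1) g=4 f=8, (2,3) g=2 f=6, (2,4) g=1 f=6, (3,2) g=4 f=6]
step 3: expand (3,2) (f=6, h=2) → closed; open now [(0,2) g=3 f=8, (0,3) g=2 f=8, (0,4) g=1 f=8, (1,1) g=3 f=8, (2,1) g=4 f=8, (2,3) g=2 f=6, (2,4) g=1 f=6, (3,1) g=5 f=8, (3,3) g=5 f=8, (4,2) g=5 f=6]

order=[(1,2) → (2,2) → (3,2)]; open=[(0,2) g=3 f=8, (0,3) g=2 f=8, (0,4) g=1 f=8, (1,1) g=3 f=8, (2,1) g=4 f=8, (2,3) g=2 f=6, (2,4) g=1 f=6, (3,1) g=5 f=8, (3,3) g=5 f=8, (4,2) g=5 f=6]; closed=[(1,2), (1,3), (1,4), (2,2), (3,2)]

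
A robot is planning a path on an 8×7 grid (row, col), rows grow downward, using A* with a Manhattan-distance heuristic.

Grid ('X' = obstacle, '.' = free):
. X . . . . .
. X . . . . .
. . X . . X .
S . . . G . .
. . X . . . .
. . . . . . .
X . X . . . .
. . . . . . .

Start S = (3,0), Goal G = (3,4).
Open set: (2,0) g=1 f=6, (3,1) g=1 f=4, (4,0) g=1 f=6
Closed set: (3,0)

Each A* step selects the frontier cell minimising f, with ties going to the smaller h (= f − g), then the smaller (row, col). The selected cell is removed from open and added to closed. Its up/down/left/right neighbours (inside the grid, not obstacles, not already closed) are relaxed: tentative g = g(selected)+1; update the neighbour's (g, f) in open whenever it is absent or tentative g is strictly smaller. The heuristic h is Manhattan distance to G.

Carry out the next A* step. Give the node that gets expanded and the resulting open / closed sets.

expanded=(3,1); open=[(2,0) g=1 f=6, (2,1) g=2 f=6, (3,2) g=2 f=4, (4,0) g=1 f=6, (4,1) g=2 f=6]; closed=[(3,0), (3,1)]

step 1: expand (3,1) (f=4, h=3) → closed; open now [(2,0) g=1 f=6, (2,1) g=2 f=6, (3,2) g=2 f=4, (4,0) g=1 f=6, (4,1) g=2 f=6]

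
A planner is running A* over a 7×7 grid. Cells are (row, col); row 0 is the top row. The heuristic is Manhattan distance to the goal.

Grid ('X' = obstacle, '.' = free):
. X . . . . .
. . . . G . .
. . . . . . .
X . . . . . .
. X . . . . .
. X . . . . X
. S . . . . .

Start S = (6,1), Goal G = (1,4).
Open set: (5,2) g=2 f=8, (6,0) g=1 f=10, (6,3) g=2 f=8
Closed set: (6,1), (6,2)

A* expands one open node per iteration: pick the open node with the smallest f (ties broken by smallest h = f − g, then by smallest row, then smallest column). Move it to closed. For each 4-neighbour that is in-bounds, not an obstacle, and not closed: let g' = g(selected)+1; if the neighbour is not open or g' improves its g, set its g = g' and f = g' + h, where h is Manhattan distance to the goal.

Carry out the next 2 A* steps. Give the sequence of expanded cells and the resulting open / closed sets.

order=[(5,2) → (4,2)]; open=[(3,2) g=4 f=8, (4,3) g=4 f=8, (5,3) g=3 f=8, (6,0) g=1 f=10, (6,3) g=2 f=8]; closed=[(4,2), (5,2), (6,1), (6,2)]

step 1: expand (5,2) (f=8, h=6) → closed; open now [(4,2) g=3 f=8, (5,3) g=3 f=8, (6,0) g=1 f=10, (6,3) g=2 f=8]
step 2: expand (4,2) (f=8, h=5) → closed; open now [(3,2) g=4 f=8, (4,3) g=4 f=8, (5,3) g=3 f=8, (6,0) g=1 f=10, (6,3) g=2 f=8]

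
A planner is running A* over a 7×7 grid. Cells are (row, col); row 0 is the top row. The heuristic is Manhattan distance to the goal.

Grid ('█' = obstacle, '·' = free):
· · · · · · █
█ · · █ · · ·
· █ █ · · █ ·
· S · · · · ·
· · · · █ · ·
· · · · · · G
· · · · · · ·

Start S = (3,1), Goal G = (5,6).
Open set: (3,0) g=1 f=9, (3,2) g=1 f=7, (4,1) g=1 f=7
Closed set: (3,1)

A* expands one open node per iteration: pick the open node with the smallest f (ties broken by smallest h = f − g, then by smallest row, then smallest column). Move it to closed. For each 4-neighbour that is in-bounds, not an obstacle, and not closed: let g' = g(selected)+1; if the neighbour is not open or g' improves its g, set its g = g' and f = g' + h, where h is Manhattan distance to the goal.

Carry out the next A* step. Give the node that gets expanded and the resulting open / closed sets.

step 1: expand (3,2) (f=7, h=6) → closed; open now [(3,0) g=1 f=9, (3,3) g=2 f=7, (4,1) g=1 f=7, (4,2) g=2 f=7]

expanded=(3,2); open=[(3,0) g=1 f=9, (3,3) g=2 f=7, (4,1) g=1 f=7, (4,2) g=2 f=7]; closed=[(3,1), (3,2)]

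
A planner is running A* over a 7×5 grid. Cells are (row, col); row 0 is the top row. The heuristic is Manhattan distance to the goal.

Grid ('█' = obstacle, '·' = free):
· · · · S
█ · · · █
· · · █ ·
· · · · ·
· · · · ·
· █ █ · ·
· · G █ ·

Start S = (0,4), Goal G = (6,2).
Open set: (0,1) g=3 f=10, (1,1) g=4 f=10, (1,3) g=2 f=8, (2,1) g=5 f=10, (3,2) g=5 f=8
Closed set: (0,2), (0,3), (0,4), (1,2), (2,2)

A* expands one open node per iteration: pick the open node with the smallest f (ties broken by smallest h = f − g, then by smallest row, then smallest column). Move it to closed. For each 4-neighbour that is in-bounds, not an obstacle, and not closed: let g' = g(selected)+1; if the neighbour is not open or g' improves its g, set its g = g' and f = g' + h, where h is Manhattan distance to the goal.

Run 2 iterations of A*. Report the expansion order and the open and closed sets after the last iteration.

order=[(3,2) → (4,2)]; open=[(0,1) g=3 f=10, (1,1) g=4 f=10, (1,3) g=2 f=8, (2,1) g=5 f=10, (3,1) g=6 f=10, (3,3) g=6 f=10, (4,1) g=7 f=10, (4,3) g=7 f=10]; closed=[(0,2), (0,3), (0,4), (1,2), (2,2), (3,2), (4,2)]

step 1: expand (3,2) (f=8, h=3) → closed; open now [(0,1) g=3 f=10, (1,1) g=4 f=10, (1,3) g=2 f=8, (2,1) g=5 f=10, (3,1) g=6 f=10, (3,3) g=6 f=10, (4,2) g=6 f=8]
step 2: expand (4,2) (f=8, h=2) → closed; open now [(0,1) g=3 f=10, (1,1) g=4 f=10, (1,3) g=2 f=8, (2,1) g=5 f=10, (3,1) g=6 f=10, (3,3) g=6 f=10, (4,1) g=7 f=10, (4,3) g=7 f=10]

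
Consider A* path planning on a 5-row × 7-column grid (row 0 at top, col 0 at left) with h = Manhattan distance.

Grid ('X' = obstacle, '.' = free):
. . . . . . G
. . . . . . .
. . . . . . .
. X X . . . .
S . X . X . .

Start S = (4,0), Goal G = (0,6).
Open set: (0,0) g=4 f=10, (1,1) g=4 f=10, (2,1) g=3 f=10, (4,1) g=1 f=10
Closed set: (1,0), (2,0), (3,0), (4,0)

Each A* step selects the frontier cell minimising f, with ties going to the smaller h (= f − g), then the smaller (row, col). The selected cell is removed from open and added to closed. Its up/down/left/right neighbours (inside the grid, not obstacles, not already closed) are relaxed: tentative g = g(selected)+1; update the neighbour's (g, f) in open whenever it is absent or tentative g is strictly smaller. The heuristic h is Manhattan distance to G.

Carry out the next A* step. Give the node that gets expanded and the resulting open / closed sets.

expanded=(0,0); open=[(0,1) g=5 f=10, (1,1) g=4 f=10, (2,1) g=3 f=10, (4,1) g=1 f=10]; closed=[(0,0), (1,0), (2,0), (3,0), (4,0)]

step 1: expand (0,0) (f=10, h=6) → closed; open now [(0,1) g=5 f=10, (1,1) g=4 f=10, (2,1) g=3 f=10, (4,1) g=1 f=10]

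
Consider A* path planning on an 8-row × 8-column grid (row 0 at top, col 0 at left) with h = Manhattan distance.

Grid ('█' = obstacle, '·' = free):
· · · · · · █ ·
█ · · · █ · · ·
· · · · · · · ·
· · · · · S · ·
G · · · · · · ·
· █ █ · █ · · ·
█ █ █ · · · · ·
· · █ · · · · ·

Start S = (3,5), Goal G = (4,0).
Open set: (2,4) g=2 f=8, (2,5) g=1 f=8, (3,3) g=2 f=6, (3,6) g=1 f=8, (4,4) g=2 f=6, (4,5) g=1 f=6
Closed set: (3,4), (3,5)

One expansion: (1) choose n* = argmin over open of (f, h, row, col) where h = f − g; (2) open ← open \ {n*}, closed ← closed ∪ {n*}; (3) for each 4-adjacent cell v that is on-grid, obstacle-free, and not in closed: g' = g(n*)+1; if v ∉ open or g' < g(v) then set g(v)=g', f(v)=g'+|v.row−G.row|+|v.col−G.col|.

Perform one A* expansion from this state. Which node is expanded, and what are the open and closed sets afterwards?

expanded=(3,3); open=[(2,3) g=3 f=8, (2,4) g=2 f=8, (2,5) g=1 f=8, (3,2) g=3 f=6, (3,6) g=1 f=8, (4,3) g=3 f=6, (4,4) g=2 f=6, (4,5) g=1 f=6]; closed=[(3,3), (3,4), (3,5)]

step 1: expand (3,3) (f=6, h=4) → closed; open now [(2,3) g=3 f=8, (2,4) g=2 f=8, (2,5) g=1 f=8, (3,2) g=3 f=6, (3,6) g=1 f=8, (4,3) g=3 f=6, (4,4) g=2 f=6, (4,5) g=1 f=6]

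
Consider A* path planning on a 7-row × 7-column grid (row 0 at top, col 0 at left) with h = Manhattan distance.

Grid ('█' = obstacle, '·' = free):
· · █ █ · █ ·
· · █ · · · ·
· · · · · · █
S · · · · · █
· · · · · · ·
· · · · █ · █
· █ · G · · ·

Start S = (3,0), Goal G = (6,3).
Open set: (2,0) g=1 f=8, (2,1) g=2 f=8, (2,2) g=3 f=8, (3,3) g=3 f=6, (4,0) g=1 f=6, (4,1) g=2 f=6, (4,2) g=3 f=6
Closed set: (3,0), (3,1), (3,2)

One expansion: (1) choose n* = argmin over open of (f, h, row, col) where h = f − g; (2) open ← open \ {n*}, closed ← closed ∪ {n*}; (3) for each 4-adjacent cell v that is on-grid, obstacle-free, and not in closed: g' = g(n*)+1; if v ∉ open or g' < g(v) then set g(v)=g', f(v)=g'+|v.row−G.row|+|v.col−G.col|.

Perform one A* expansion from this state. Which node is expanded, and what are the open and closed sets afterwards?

expanded=(3,3); open=[(2,0) g=1 f=8, (2,1) g=2 f=8, (2,2) g=3 f=8, (2,3) g=4 f=8, (3,4) g=4 f=8, (4,0) g=1 f=6, (4,1) g=2 f=6, (4,2) g=3 f=6, (4,3) g=4 f=6]; closed=[(3,0), (3,1), (3,2), (3,3)]

step 1: expand (3,3) (f=6, h=3) → closed; open now [(2,0) g=1 f=8, (2,1) g=2 f=8, (2,2) g=3 f=8, (2,3) g=4 f=8, (3,4) g=4 f=8, (4,0) g=1 f=6, (4,1) g=2 f=6, (4,2) g=3 f=6, (4,3) g=4 f=6]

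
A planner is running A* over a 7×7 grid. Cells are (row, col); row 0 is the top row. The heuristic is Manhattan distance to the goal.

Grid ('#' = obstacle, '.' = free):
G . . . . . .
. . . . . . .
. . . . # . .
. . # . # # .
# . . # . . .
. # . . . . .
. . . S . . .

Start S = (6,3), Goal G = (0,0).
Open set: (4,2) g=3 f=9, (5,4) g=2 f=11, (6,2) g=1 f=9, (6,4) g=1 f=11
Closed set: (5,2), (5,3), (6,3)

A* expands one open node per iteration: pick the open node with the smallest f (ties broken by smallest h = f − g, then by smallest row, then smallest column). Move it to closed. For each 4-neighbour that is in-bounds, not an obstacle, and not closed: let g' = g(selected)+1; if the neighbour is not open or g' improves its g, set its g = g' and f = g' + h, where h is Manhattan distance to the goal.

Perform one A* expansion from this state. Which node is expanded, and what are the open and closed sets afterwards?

expanded=(4,2); open=[(4,1) g=4 f=9, (5,4) g=2 f=11, (6,2) g=1 f=9, (6,4) g=1 f=11]; closed=[(4,2), (5,2), (5,3), (6,3)]

step 1: expand (4,2) (f=9, h=6) → closed; open now [(4,1) g=4 f=9, (5,4) g=2 f=11, (6,2) g=1 f=9, (6,4) g=1 f=11]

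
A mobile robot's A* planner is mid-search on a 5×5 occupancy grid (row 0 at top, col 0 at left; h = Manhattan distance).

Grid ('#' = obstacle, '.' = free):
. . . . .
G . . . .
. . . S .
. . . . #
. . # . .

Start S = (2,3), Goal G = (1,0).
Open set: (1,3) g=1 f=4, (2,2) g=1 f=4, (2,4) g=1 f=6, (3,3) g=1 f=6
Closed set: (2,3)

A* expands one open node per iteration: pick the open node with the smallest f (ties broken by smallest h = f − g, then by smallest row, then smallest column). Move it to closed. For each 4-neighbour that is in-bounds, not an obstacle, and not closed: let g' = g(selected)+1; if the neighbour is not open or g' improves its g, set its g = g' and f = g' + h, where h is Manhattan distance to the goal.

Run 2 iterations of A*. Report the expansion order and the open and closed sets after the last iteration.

order=[(1,3) → (1,2)]; open=[(0,2) g=3 f=6, (0,3) g=2 f=6, (1,1) g=3 f=4, (1,4) g=2 f=6, (2,2) g=1 f=4, (2,4) g=1 f=6, (3,3) g=1 f=6]; closed=[(1,2), (1,3), (2,3)]

step 1: expand (1,3) (f=4, h=3) → closed; open now [(0,3) g=2 f=6, (1,2) g=2 f=4, (1,4) g=2 f=6, (2,2) g=1 f=4, (2,4) g=1 f=6, (3,3) g=1 f=6]
step 2: expand (1,2) (f=4, h=2) → closed; open now [(0,2) g=3 f=6, (0,3) g=2 f=6, (1,1) g=3 f=4, (1,4) g=2 f=6, (2,2) g=1 f=4, (2,4) g=1 f=6, (3,3) g=1 f=6]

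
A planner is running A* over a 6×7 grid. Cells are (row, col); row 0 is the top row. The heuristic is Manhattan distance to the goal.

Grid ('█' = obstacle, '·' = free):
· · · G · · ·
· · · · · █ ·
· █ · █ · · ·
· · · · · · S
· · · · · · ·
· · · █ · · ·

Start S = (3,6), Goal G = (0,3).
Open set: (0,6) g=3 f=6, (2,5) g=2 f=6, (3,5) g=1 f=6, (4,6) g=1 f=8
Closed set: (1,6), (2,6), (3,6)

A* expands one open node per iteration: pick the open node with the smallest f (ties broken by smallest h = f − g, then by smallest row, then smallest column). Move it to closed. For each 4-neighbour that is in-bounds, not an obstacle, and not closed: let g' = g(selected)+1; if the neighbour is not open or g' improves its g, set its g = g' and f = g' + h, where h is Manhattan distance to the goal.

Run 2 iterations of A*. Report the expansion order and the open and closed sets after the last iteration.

step 1: expand (0,6) (f=6, h=3) → closed; open now [(0,5) g=4 f=6, (2,5) g=2 f=6, (3,5) g=1 f=6, (4,6) g=1 f=8]
step 2: expand (0,5) (f=6, h=2) → closed; open now [(0,4) g=5 f=6, (2,5) g=2 f=6, (3,5) g=1 f=6, (4,6) g=1 f=8]

order=[(0,6) → (0,5)]; open=[(0,4) g=5 f=6, (2,5) g=2 f=6, (3,5) g=1 f=6, (4,6) g=1 f=8]; closed=[(0,5), (0,6), (1,6), (2,6), (3,6)]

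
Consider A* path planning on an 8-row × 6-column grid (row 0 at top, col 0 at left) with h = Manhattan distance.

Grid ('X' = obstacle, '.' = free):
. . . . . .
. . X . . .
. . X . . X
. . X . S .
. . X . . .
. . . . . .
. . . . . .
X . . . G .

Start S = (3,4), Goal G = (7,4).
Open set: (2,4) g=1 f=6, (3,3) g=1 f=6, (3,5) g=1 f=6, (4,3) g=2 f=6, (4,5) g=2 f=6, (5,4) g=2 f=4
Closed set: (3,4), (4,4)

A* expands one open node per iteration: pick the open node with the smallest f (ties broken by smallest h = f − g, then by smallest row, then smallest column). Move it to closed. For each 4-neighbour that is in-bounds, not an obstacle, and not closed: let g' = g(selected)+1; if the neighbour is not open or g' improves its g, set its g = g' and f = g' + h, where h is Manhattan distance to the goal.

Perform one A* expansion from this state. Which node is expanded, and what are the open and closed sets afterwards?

expanded=(5,4); open=[(2,4) g=1 f=6, (3,3) g=1 f=6, (3,5) g=1 f=6, (4,3) g=2 f=6, (4,5) g=2 f=6, (5,3) g=3 f=6, (5,5) g=3 f=6, (6,4) g=3 f=4]; closed=[(3,4), (4,4), (5,4)]

step 1: expand (5,4) (f=4, h=2) → closed; open now [(2,4) g=1 f=6, (3,3) g=1 f=6, (3,5) g=1 f=6, (4,3) g=2 f=6, (4,5) g=2 f=6, (5,3) g=3 f=6, (5,5) g=3 f=6, (6,4) g=3 f=4]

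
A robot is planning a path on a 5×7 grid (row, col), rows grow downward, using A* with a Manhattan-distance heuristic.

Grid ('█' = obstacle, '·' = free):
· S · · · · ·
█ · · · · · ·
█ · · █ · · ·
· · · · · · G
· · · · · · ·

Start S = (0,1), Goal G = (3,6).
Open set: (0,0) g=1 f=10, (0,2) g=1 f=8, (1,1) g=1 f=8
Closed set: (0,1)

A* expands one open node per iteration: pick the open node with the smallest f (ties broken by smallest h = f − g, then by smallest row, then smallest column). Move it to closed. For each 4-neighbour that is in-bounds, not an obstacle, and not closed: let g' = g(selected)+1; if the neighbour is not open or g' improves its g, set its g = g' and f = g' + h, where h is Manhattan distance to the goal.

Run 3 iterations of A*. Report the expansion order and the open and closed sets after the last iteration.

step 1: expand (0,2) (f=8, h=7) → closed; open now [(0,0) g=1 f=10, (0,3) g=2 f=8, (1,1) g=1 f=8, (1,2) g=2 f=8]
step 2: expand (0,3) (f=8, h=6) → closed; open now [(0,0) g=1 f=10, (0,4) g=3 f=8, (1,1) g=1 f=8, (1,2) g=2 f=8, (1,3) g=3 f=8]
step 3: expand (0,4) (f=8, h=5) → closed; open now [(0,0) g=1 f=10, (0,5) g=4 f=8, (1,1) g=1 f=8, (1,2) g=2 f=8, (1,3) g=3 f=8, (1,4) g=4 f=8]

order=[(0,2) → (0,3) → (0,4)]; open=[(0,0) g=1 f=10, (0,5) g=4 f=8, (1,1) g=1 f=8, (1,2) g=2 f=8, (1,3) g=3 f=8, (1,4) g=4 f=8]; closed=[(0,1), (0,2), (0,3), (0,4)]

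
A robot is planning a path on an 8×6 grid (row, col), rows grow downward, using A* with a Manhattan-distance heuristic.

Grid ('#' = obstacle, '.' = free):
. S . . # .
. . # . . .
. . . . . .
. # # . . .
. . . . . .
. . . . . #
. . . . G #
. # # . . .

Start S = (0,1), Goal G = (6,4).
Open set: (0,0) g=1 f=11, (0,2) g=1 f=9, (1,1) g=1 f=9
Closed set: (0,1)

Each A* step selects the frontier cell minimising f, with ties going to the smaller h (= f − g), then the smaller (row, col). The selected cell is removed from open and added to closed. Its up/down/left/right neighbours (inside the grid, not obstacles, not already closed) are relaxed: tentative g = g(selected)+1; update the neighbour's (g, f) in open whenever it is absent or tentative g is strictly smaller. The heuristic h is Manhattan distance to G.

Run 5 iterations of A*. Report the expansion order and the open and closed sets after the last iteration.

order=[(0,2) → (0,3) → (1,3) → (1,4) → (2,4)]; open=[(0,0) g=1 f=11, (1,1) g=1 f=9, (1,5) g=5 f=11, (2,3) g=4 f=9, (2,5) g=6 f=11, (3,4) g=6 f=9]; closed=[(0,1), (0,2), (0,3), (1,3), (1,4), (2,4)]

step 1: expand (0,2) (f=9, h=8) → closed; open now [(0,0) g=1 f=11, (0,3) g=2 f=9, (1,1) g=1 f=9]
step 2: expand (0,3) (f=9, h=7) → closed; open now [(0,0) g=1 f=11, (1,1) g=1 f=9, (1,3) g=3 f=9]
step 3: expand (1,3) (f=9, h=6) → closed; open now [(0,0) g=1 f=11, (1,1) g=1 f=9, (1,4) g=4 f=9, (2,3) g=4 f=9]
step 4: expand (1,4) (f=9, h=5) → closed; open now [(0,0) g=1 f=11, (1,1) g=1 f=9, (1,5) g=5 f=11, (2,3) g=4 f=9, (2,4) g=5 f=9]
step 5: expand (2,4) (f=9, h=4) → closed; open now [(0,0) g=1 f=11, (1,1) g=1 f=9, (1,5) g=5 f=11, (2,3) g=4 f=9, (2,5) g=6 f=11, (3,4) g=6 f=9]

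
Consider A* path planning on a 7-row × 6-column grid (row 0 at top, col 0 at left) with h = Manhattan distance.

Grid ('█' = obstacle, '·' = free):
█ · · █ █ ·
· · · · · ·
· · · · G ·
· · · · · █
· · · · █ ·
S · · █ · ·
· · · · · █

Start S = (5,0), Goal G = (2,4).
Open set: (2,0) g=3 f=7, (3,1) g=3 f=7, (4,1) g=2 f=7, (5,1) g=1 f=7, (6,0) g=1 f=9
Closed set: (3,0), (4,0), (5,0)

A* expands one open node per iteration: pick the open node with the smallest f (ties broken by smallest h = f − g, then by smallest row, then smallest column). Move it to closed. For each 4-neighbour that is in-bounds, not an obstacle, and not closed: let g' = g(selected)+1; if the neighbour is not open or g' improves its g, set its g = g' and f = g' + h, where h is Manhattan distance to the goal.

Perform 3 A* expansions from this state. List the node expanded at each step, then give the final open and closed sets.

step 1: expand (2,0) (f=7, h=4) → closed; open now [(1,0) g=4 f=9, (2,1) g=4 f=7, (3,1) g=3 f=7, (4,1) g=2 f=7, (5,1) g=1 f=7, (6,0) g=1 f=9]
step 2: expand (2,1) (f=7, h=3) → closed; open now [(1,0) g=4 f=9, (1,1) g=5 f=9, (2,2) g=5 f=7, (3,1) g=3 f=7, (4,1) g=2 f=7, (5,1) g=1 f=7, (6,0) g=1 f=9]
step 3: expand (2,2) (f=7, h=2) → closed; open now [(1,0) g=4 f=9, (1,1) g=5 f=9, (1,2) g=6 f=9, (2,3) g=6 f=7, (3,1) g=3 f=7, (3,2) g=6 f=9, (4,1) g=2 f=7, (5,1) g=1 f=7, (6,0) g=1 f=9]

order=[(2,0) → (2,1) → (2,2)]; open=[(1,0) g=4 f=9, (1,1) g=5 f=9, (1,2) g=6 f=9, (2,3) g=6 f=7, (3,1) g=3 f=7, (3,2) g=6 f=9, (4,1) g=2 f=7, (5,1) g=1 f=7, (6,0) g=1 f=9]; closed=[(2,0), (2,1), (2,2), (3,0), (4,0), (5,0)]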